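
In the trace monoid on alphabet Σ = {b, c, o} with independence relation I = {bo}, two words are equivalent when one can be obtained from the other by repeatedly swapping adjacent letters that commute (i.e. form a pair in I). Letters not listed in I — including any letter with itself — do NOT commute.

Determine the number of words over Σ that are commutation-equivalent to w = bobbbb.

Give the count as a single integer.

piece 0:b — minimal
piece 1:o — minimal
piece 2:b rests on {0:b}
piece 3:b rests on {2:b}
piece 4:b rests on {3:b}
piece 5:b rests on {4:b}
minimal pieces: {0:b, 1:o}
ways to finish when only these pieces remain (= sum over removing one remaining piece with nothing left below it):
  1 left: {1}→1  {5}→1
  2 left: {1,5}→2  {4,5}→1
  3 left: {1,4,5}→3  {3,4,5}→1
  4 left: {1,3,4,5}→4  {2,3,4,5}→1
  placing 0:b first → 5 extensions
  placing 1:o first → 1 extensions
total linear extensions = 6

6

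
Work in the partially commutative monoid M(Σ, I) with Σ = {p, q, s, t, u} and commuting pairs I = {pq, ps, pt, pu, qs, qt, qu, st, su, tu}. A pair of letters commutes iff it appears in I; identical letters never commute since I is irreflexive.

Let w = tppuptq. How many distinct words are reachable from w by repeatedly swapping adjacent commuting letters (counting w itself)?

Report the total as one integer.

420

0(t) covers ∅
1(p) covers ∅
2(p) covers 1:p
3(u) covers ∅
4(p) covers 2:p
5(t) covers 0:t
6(q) covers ∅
floor of heap: 0:t, 1:p, 3:u, 6:q
completions by unplaced set U, small U first (add the entries for U minus each lowest piece of U):
  |U|=1: {3}:1  {4}:1  {5}:1  {6}:1
  |U|=2: {0,5}:1  {2,4}:1  {3,4}:2  {3,5}:2  {3,6}:2  {4,5}:2  {4,6}:2  {5,6}:2
  |U|=3: {0,3,5}:3  {0,4,5}:3  {0,5,6}:3  {1,2,4}:1  {2,3,4}:3  {2,4,5}:3  {2,4,6}:3  {3,4,5}:6  {3,4,6}:6  {3,5,6}:6  {4,5,6}:6
  |U|=4: {0,2,4,5}:6  {0,3,4,5}:12  {0,3,5,6}:12  {0,4,5,6}:12  {1,2,3,4}:4  {1,2,4,5}:4  {1,2,4,6}:4  {2,3,4,5}:12  {2,3,4,6}:12  {2,4,5,6}:12  {3,4,5,6}:24
  |U|=5: {0,1,2,4,5}:10  {0,2,3,4,5}:30  {0,2,4,5,6}:30  {0,3,4,5,6}:60  {1,2,3,4,5}:20  {1,2,3,4,6}:20  {1,2,4,5,6}:20  {2,3,4,5,6}:60
  start at 0(t): 120
  start at 1(p): 180
  start at 3(u): 60
  start at 6(q): 60
sum over floor = 420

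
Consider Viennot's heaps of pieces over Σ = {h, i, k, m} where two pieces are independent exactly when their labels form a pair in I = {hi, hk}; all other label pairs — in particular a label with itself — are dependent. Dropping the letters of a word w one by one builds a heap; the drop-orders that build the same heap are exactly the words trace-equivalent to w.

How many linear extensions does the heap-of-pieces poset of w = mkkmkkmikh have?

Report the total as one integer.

3

piece 0:m — minimal
piece 1:k rests on {0:m}
piece 2:k rests on {1:k}
piece 3:m rests on {2:k}
piece 4:k rests on {3:m}
piece 5:k rests on {4:k}
piece 6:m rests on {5:k}
piece 7:i rests on {6:m}
piece 8:k rests on {7:i}
piece 9:h rests on {6:m}
minimal pieces: {0:m}
ways to finish when only these pieces remain (= sum over removing one remaining piece with nothing left below it):
  1 left: {8}→1  {9}→1
  2 left: {7,8}→1  {8,9}→2
  3 left: {7,8,9}→3
  4 left: {6,7,8,9}→3
  5 left: {5,6,7,8,9}→3
  6 left: {4,5,6,7,8,9}→3
  7 left: {3,4,5,6,7,8,9}→3
  8 left: {2,3,4,5,6,7,8,9}→3
  placing 0:m first → 3 extensions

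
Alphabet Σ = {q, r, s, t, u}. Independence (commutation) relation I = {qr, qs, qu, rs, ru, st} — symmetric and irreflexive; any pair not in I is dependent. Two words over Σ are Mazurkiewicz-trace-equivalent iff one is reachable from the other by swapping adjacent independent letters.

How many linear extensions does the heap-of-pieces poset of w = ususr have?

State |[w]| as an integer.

5

0(u) covers ∅
1(s) covers 0:u
2(u) covers 1:s
3(s) covers 2:u
4(r) covers ∅
floor of heap: 0:u, 4:r
completions by unplaced set U, small U first (add the entries for U minus each lowest piece of U):
  |U|=1: {3}:1  {4}:1
  |U|=2: {2,3}:1  {3,4}:2
  |U|=3: {1,2,3}:1  {2,3,4}:3
  start at 0(u): 4
  start at 4(r): 1
sum over floor = 5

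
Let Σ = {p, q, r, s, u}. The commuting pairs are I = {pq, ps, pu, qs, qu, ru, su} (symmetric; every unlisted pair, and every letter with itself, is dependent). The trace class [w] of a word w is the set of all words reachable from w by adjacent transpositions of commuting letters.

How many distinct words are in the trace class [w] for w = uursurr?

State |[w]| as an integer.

piece 0:u — minimal
piece 1:u rests on {0:u}
piece 2:r — minimal
piece 3:s rests on {2:r}
piece 4:u rests on {1:u}
piece 5:r rests on {3:s}
piece 6:r rests on {5:r}
minimal pieces: {0:u, 2:r}
ways to finish when only these pieces remain (= sum over removing one remaining piece with nothing left below it):
  1 left: {4}→1  {6}→1
  2 left: {1,4}→1  {4,6}→2  {5,6}→1
  3 left: {0,1,4}→1  {1,4,6}→3  {3,5,6}→1  {4,5,6}→3
  4 left: {0,1,4,6}→4  {1,4,5,6}→6  {2,3,5,6}→1  {3,4,5,6}→4
  5 left: {0,1,4,5,6}→10  {1,3,4,5,6}→10  {2,3,4,5,6}→5
  placing 0:u first → 15 extensions
  placing 2:r first → 20 extensions
total linear extensions = 35

35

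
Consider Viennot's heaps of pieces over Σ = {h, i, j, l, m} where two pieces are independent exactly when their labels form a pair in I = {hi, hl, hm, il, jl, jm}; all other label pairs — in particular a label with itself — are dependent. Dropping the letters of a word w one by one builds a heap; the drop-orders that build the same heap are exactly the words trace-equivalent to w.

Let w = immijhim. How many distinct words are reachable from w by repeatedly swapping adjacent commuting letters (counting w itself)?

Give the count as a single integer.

0(i) covers ∅
1(m) covers 0:i
2(m) covers 1:m
3(i) covers 2:m
4(j) covers 3:i
5(h) covers 4:j
6(i) covers 4:j
7(m) covers 6:i
floor of heap: 0:i
completions by unplaced set U, small U first (add the entries for U minus each lowest piece of U):
  |U|=1: {5}:1  {7}:1
  |U|=2: {5,7}:2  {6,7}:1
  |U|=3: {5,6,7}:3
  |U|=4: {4,5,6,7}:3
  |U|=5: {3,4,5,6,7}:3
  |U|=6: {2,3,4,5,6,7}:3
  start at 0(i): 3

3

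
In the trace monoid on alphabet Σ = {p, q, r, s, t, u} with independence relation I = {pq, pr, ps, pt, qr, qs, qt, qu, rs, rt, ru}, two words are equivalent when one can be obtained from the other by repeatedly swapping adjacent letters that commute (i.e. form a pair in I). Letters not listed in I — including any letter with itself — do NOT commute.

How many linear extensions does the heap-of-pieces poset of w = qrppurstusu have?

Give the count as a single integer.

piece 0:q — minimal
piece 1:r — minimal
piece 2:p — minimal
piece 3:p rests on {2:p}
piece 4:u rests on {3:p}
piece 5:r rests on {1:r}
piece 6:s rests on {4:u}
piece 7:t rests on {6:s}
piece 8:u rests on {7:t}
piece 9:s rests on {8:u}
piece 10:u rests on {9:s}
minimal pieces: {0:q, 1:r, 2:p}
ways to finish when only these pieces remain (= sum over removing one remaining piece with nothing left below it):
  1 left: {0}→1  {5}→1  {10}→1
  2 left: {0,5}→2  {0,10}→2  {1,5}→1  {5,10}→2  {9,10}→1
  3 left: {0,1,5}→3  {0,5,10}→6  {0,9,10}→3  {1,5,10}→3  {5,9,10}→3  {8,9,10}→1
  4 left: {0,1,5,10}→12  {0,5,9,10}→12  {0,8,9,10}→4  {1,5,9,10}→6  {5,8,9,10}→4  {7,8,9,10}→1
  5 left: {0,1,5,9,10}→30  {0,5,8,9,10}→20  {0,7,8,9,10}→5  {1,5,8,9,10}→10  {5,7,8,9,10}→5  {6,7,8,9,10}→1
  6 left: {0,1,5,8,9,10}→60  {0,5,7,8,9,10}→30  {0,6,7,8,9,10}→6  {1,5,7,8,9,10}→15  {4,6,7,8,9,10}→1  {5,6,7,8,9,10}→6
  7 left: {0,1,5,7,8,9,10}→105  {0,4,6,7,8,9,10}→7  {0,5,6,7,8,9,10}→42  {1,5,6,7,8,9,10}→21  {3,4,6,7,8,9,10}→1  {4,5,6,7,8,9,10}→7
  8 left: {0,1,5,6,7,8,9,10}→168  {0,3,4,6,7,8,9,10}→8  {0,4,5,6,7,8,9,10}→56  {1,4,5,6,7,8,9,10}→28  {2,3,4,6,7,8,9,10}→1  {3,4,5,6,7,8,9,10}→8
  9 left: {0,1,4,5,6,7,8,9,10}→252  {0,2,3,4,6,7,8,9,10}→9  {0,3,4,5,6,7,8,9,10}→72  {1,3,4,5,6,7,8,9,10}→36  {2,3,4,5,6,7,8,9,10}→9
  placing 0:q first → 45 extensions
  placing 1:r first → 90 extensions
  placing 2:p first → 360 extensions
total linear extensions = 495

495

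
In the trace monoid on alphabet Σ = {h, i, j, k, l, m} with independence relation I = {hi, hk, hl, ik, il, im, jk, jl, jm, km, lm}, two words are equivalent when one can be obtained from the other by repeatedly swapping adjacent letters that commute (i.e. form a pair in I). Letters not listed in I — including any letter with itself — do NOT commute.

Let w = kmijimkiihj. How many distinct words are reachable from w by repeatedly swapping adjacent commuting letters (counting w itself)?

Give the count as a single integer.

2860

piece 0:k — minimal
piece 1:m — minimal
piece 2:i — minimal
piece 3:j rests on {2:i}
piece 4:i rests on {3:j}
piece 5:m rests on {1:m}
piece 6:k rests on {0:k}
piece 7:i rests on {4:i}
piece 8:i rests on {7:i}
piece 9:h rests on {3:j, 5:m}
piece 10:j rests on {8:i, 9:h}
minimal pieces: {0:k, 1:m, 2:i}
ways to finish when only these pieces remain (= sum over removing one remaining piece with nothing left below it):
  1 left: {6}→1  {10}→1
  2 left: {0,6}→1  {6,10}→2  {8,10}→1  {9,10}→1
  3 left: {0,6,10}→3  {5,9,10}→1  {6,8,10}→3  {6,9,10}→3  {7,8,10}→1  {8,9,10}→2
  4 left: {0,6,8,10}→6  {0,6,9,10}→6  {1,5,9,10}→1  {4,7,8,10}→1  {5,6,9,10}→4  {5,8,9,10}→3  {6,7,8,10}→4  {6,8,9,10}→8  {7,8,9,10}→3
  5 left: {0,5,6,9,10}→10  {0,6,7,8,10}→10  {0,6,8,9,10}→20  {1,5,6,9,10}→5  {1,5,8,9,10}→4  {4,6,7,8,10}→5  {4,7,8,9,10}→4  {5,6,8,9,10}→15  {5,7,8,9,10}→6  {6,7,8,9,10}→15
  6 left: {0,1,5,6,9,10}→15  {0,4,6,7,8,10}→15  {0,5,6,8,9,10}→45  {0,6,7,8,9,10}→45  {1,5,6,8,9,10}→24  {1,5,7,8,9,10}→10  {3,4,7,8,9,10}→4  {4,5,7,8,9,10}→10  {4,6,7,8,9,10}→24  {5,6,7,8,9,10}→36
  7 left: {0,1,5,6,8,9,10}→84  {0,4,6,7,8,9,10}→84  {0,5,6,7,8,9,10}→126  {1,4,5,7,8,9,10}→20  {1,5,6,7,8,9,10}→70  {2,3,4,7,8,9,10}→4  {3,4,5,7,8,9,10}→14  {3,4,6,7,8,9,10}→28  {4,5,6,7,8,9,10}→70
  8 left: {0,1,5,6,7,8,9,10}→280  {0,3,4,6,7,8,9,10}→112  {0,4,5,6,7,8,9,10}→280  {1,3,4,5,7,8,9,10}→34  {1,4,5,6,7,8,9,10}→160  {2,3,4,5,7,8,9,10}→18  {2,3,4,6,7,8,9,10}→32  {3,4,5,6,7,8,9,10}→112
  9 left: {0,1,4,5,6,7,8,9,10}→720  {0,2,3,4,6,7,8,9,10}→144  {0,3,4,5,6,7,8,9,10}→504  {1,2,3,4,5,7,8,9,10}→52  {1,3,4,5,6,7,8,9,10}→306  {2,3,4,5,6,7,8,9,10}→162
  placing 0:k first → 520 extensions
  placing 1:m first → 810 extensions
  placing 2:i first → 1530 extensions
total linear extensions = 2860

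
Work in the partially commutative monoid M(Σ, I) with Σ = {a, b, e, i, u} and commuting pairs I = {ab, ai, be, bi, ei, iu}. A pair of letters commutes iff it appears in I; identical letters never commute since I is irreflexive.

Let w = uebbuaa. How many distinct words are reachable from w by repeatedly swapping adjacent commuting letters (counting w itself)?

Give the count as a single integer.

3

0(u) covers ∅
1(e) covers 0:u
2(b) covers 0:u
3(b) covers 2:b
4(u) covers 1:e, 3:b
5(a) covers 4:u
6(a) covers 5:a
floor of heap: 0:u
completions by unplaced set U, small U first (add the entries for U minus each lowest piece of U):
  |U|=1: {6}:1
  |U|=2: {5,6}:1
  |U|=3: {4,5,6}:1
  |U|=4: {1,4,5,6}:1  {3,4,5,6}:1
  |U|=5: {1,3,4,5,6}:2  {2,3,4,5,6}:1
  start at 0(u): 3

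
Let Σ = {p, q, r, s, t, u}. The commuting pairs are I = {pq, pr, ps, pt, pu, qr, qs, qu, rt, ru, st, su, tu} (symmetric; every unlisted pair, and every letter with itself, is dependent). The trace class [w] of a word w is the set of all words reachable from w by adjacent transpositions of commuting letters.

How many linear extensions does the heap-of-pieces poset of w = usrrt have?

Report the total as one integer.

20

piece 0:u — minimal
piece 1:s — minimal
piece 2:r rests on {1:s}
piece 3:r rests on {2:r}
piece 4:t — minimal
minimal pieces: {0:u, 1:s, 4:t}
ways to finish when only these pieces remain (= sum over removing one remaining piece with nothing left below it):
  1 left: {0}→1  {3}→1  {4}→1
  2 left: {0,3}→2  {0,4}→2  {2,3}→1  {3,4}→2
  3 left: {0,2,3}→3  {0,3,4}→6  {1,2,3}→1  {2,3,4}→3
  placing 0:u first → 4 extensions
  placing 1:s first → 12 extensions
  placing 4:t first → 4 extensions
total linear extensions = 20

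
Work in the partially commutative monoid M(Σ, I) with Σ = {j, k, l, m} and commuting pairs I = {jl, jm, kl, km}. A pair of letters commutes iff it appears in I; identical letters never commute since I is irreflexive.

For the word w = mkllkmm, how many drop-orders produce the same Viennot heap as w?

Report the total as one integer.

#0=m has no predecessor
#1=k has no predecessor
#2=l depends on [0:m]
#3=l depends on [2:l]
#4=k depends on [1:k]
#5=m depends on [3:l]
#6=m depends on [5:m]
sources: [0:m, 1:k]
N(rest) = Σ N(rest − s) over sources s of rest; N(one piece) = 1:
  size 1 → [4]=1  [6]=1
  size 2 → [1,4]=1  [4,6]=2  [5,6]=1
  size 3 → [1,4,6]=3  [3,5,6]=1  [4,5,6]=3
  size 4 → [1,4,5,6]=6  [2,3,5,6]=1  [3,4,5,6]=4
  size 5 → [0,2,3,5,6]=1  [1,3,4,5,6]=10  [2,3,4,5,6]=5
  first=0(m) contributes 15
  first=1(k) contributes 6
|[w]| = 21

21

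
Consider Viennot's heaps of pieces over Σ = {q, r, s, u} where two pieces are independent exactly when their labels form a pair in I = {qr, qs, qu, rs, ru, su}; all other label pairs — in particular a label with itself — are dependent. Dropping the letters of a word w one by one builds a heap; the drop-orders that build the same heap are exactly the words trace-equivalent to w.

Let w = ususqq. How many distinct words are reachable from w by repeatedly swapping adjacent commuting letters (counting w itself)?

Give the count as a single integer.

drop 0:u onto floor
drop 1:s onto floor
drop 2:u onto {0:u}
drop 3:s onto {1:s}
drop 4:q onto floor
drop 5:q onto {4:q}
ground layer = {0:u, 1:s, 4:q}
drop-orders for the pieces not yet dropped (sum over which currently-grounded one goes next):
  1 to go: {2} 1  {3} 1  {5} 1
  2 to go: {0,2} 1  {1,3} 1  {2,3} 2  {2,5} 2  {3,5} 2  {4,5} 1
  3 to go: {0,2,3} 3  {0,2,5} 3  {1,2,3} 3  {1,3,5} 3  {2,3,5} 6  {2,4,5} 3  {3,4,5} 3
  4 to go: {0,1,2,3} 6  {0,2,3,5} 12  {0,2,4,5} 6  {1,2,3,5} 12  {1,3,4,5} 6  {2,3,4,5} 12
  if 0:u drops first: 30 orders
  if 1:s drops first: 30 orders
  if 4:q drops first: 30 orders
heap linearizations: 90

90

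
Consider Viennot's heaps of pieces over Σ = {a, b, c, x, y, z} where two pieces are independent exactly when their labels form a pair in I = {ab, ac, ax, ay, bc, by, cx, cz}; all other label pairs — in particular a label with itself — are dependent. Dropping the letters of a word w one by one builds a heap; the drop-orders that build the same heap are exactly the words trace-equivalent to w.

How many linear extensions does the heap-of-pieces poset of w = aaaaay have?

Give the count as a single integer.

6

0(a) covers ∅
1(a) covers 0:a
2(a) covers 1:a
3(a) covers 2:a
4(a) covers 3:a
5(y) covers ∅
floor of heap: 0:a, 5:y
completions by unplaced set U, small U first (add the entries for U minus each lowest piece of U):
  |U|=1: {4}:1  {5}:1
  |U|=2: {3,4}:1  {4,5}:2
  |U|=3: {2,3,4}:1  {3,4,5}:3
  |U|=4: {1,2,3,4}:1  {2,3,4,5}:4
  start at 0(a): 5
  start at 5(y): 1
sum over floor = 6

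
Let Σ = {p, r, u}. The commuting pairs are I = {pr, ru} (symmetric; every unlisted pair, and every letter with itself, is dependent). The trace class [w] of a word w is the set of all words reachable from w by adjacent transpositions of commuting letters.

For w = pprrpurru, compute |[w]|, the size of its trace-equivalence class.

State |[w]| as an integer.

0(p) covers ∅
1(p) covers 0:p
2(r) covers ∅
3(r) covers 2:r
4(p) covers 1:p
5(u) covers 4:p
6(r) covers 3:r
7(r) covers 6:r
8(u) covers 5:u
floor of heap: 0:p, 2:r
completions by unplaced set U, small U first (add the entries for U minus each lowest piece of U):
  |U|=1: {7}:1  {8}:1
  |U|=2: {5,8}:1  {6,7}:1  {7,8}:2
  |U|=3: {3,6,7}:1  {4,5,8}:1  {5,7,8}:3  {6,7,8}:3
  |U|=4: {1,4,5,8}:1  {2,3,6,7}:1  {3,6,7,8}:4  {4,5,7,8}:4  {5,6,7,8}:6
  |U|=5: {0,1,4,5,8}:1  {1,4,5,7,8}:5  {2,3,6,7,8}:5  {3,5,6,7,8}:10  {4,5,6,7,8}:10
  |U|=6: {0,1,4,5,7,8}:6  {1,4,5,6,7,8}:15  {2,3,5,6,7,8}:15  {3,4,5,6,7,8}:20
  |U|=7: {0,1,4,5,6,7,8}:21  {1,3,4,5,6,7,8}:35  {2,3,4,5,6,7,8}:35
  start at 0(p): 70
  start at 2(r): 56
sum over floor = 126

126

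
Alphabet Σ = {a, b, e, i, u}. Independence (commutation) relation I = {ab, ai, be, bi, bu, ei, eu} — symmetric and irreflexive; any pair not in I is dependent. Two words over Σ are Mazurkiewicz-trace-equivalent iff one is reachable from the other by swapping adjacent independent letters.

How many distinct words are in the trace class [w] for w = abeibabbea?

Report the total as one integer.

0(a) covers ∅
1(b) covers ∅
2(e) covers 0:a
3(i) covers ∅
4(b) covers 1:b
5(a) covers 2:e
6(b) covers 4:b
7(b) covers 6:b
8(e) covers 5:a
9(a) covers 8:e
floor of heap: 0:a, 1:b, 3:i
completions by unplaced set U, small U first (add the entries for U minus each lowest piece of U):
  |U|=1: {3}:1  {7}:1  {9}:1
  |U|=2: {3,7}:2  {3,9}:2  {6,7}:1  {7,9}:2  {8,9}:1
  |U|=3: {3,6,7}:3  {3,7,9}:6  {3,8,9}:3  {4,6,7}:1  {5,8,9}:1  {6,7,9}:3  {7,8,9}:3
  |U|=4: {1,4,6,7}:1  {2,5,8,9}:1  {3,4,6,7}:4  {3,5,8,9}:4  {3,6,7,9}:12  {3,7,8,9}:12  {4,6,7,9}:4  {5,7,8,9}:4  {6,7,8,9}:6
  |U|=5: {0,2,5,8,9}:1  {1,3,4,6,7}:5  {1,4,6,7,9}:5  {2,3,5,8,9}:5  {2,5,7,8,9}:5  {3,4,6,7,9}:20  {3,5,7,8,9}:20  {3,6,7,8,9}:30  {4,6,7,8,9}:10  {5,6,7,8,9}:10
  |U|=6: {0,2,3,5,8,9}:6  {0,2,5,7,8,9}:6  {1,3,4,6,7,9}:30  {1,4,6,7,8,9}:15  {2,3,5,7,8,9}:30  {2,5,6,7,8,9}:15  {3,4,6,7,8,9}:60  {3,5,6,7,8,9}:60  {4,5,6,7,8,9}:20
  |U|=7: {0,2,3,5,7,8,9}:42  {0,2,5,6,7,8,9}:21  {1,3,4,6,7,8,9}:105  {1,4,5,6,7,8,9}:35  {2,3,5,6,7,8,9}:105  {2,4,5,6,7,8,9}:35  {3,4,5,6,7,8,9}:140
  |U|=8: {0,2,3,5,6,7,8,9}:168  {0,2,4,5,6,7,8,9}:56  {1,2,4,5,6,7,8,9}:70  {1,3,4,5,6,7,8,9}:280  {2,3,4,5,6,7,8,9}:280
  start at 0(a): 630
  start at 1(b): 504
  start at 3(i): 126
sum over floor = 1260

1260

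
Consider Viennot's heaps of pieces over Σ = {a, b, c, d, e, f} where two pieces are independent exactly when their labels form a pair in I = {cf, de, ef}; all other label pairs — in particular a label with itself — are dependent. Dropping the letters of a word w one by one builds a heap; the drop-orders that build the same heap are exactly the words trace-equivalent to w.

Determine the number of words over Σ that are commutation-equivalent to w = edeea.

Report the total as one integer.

4

0(e) covers ∅
1(d) covers ∅
2(e) covers 0:e
3(e) covers 2:e
4(a) covers 1:d, 3:e
floor of heap: 0:e, 1:d
completions by unplaced set U, small U first (add the entries for U minus each lowest piece of U):
  |U|=1: {4}:1
  |U|=2: {1,4}:1  {3,4}:1
  |U|=3: {1,3,4}:2  {2,3,4}:1
  start at 0(e): 3
  start at 1(d): 1
sum over floor = 4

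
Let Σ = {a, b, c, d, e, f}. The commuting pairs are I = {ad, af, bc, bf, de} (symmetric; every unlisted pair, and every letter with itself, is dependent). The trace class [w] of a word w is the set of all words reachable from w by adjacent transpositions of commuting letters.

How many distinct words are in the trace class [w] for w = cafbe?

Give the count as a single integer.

drop 0:c onto floor
drop 1:a onto {0:c}
drop 2:f onto {0:c}
drop 3:b onto {1:a}
drop 4:e onto {2:f, 3:b}
ground layer = {0:c}
drop-orders for the pieces not yet dropped (sum over which currently-grounded one goes next):
  1 to go: {4} 1
  2 to go: {2,4} 1  {3,4} 1
  3 to go: {1,3,4} 1  {2,3,4} 2
  if 0:c drops first: 3 orders

3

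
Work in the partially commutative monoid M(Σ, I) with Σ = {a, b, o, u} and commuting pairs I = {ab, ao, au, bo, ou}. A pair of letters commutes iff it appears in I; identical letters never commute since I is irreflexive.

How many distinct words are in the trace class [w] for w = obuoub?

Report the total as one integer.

15

0(o) covers ∅
1(b) covers ∅
2(u) covers 1:b
3(o) covers 0:o
4(u) covers 2:u
5(b) covers 4:u
floor of heap: 0:o, 1:b
completions by unplaced set U, small U first (add the entries for U minus each lowest piece of U):
  |U|=1: {3}:1  {5}:1
  |U|=2: {0,3}:1  {3,5}:2  {4,5}:1
  |U|=3: {0,3,5}:3  {2,4,5}:1  {3,4,5}:3
  |U|=4: {0,3,4,5}:6  {1,2,4,5}:1  {2,3,4,5}:4
  start at 0(o): 5
  start at 1(b): 10
sum over floor = 15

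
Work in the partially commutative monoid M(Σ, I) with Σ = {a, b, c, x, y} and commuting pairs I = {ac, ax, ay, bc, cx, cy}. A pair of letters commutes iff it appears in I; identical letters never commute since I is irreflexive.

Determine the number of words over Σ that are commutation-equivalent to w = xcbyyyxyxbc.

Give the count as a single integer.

0(x) covers ∅
1(c) covers ∅
2(b) covers 0:x
3(y) covers 2:b
4(y) covers 3:y
5(y) covers 4:y
6(x) covers 5:y
7(y) covers 6:x
8(x) covers 7:y
9(b) covers 8:x
10(c) covers 1:c
floor of heap: 0:x, 1:c
completions by unplaced set U, small U first (add the entries for U minus each lowest piece of U):
  |U|=1: {9}:1  {10}:1
  |U|=2: {1,10}:1  {8,9}:1  {9,10}:2
  |U|=3: {1,9,10}:3  {7,8,9}:1  {8,9,10}:3
  |U|=4: {1,8,9,10}:6  {6,7,8,9}:1  {7,8,9,10}:4
  |U|=5: {1,7,8,9,10}:10  {5,6,7,8,9}:1  {6,7,8,9,10}:5
  |U|=6: {1,6,7,8,9,10}:15  {4,5,6,7,8,9}:1  {5,6,7,8,9,10}:6
  |U|=7: {1,5,6,7,8,9,10}:21  {3,4,5,6,7,8,9}:1  {4,5,6,7,8,9,10}:7
  |U|=8: {1,4,5,6,7,8,9,10}:28  {2,3,4,5,6,7,8,9}:1  {3,4,5,6,7,8,9,10}:8
  |U|=9: {0,2,3,4,5,6,7,8,9}:1  {1,3,4,5,6,7,8,9,10}:36  {2,3,4,5,6,7,8,9,10}:9
  start at 0(x): 45
  start at 1(c): 10
sum over floor = 55

55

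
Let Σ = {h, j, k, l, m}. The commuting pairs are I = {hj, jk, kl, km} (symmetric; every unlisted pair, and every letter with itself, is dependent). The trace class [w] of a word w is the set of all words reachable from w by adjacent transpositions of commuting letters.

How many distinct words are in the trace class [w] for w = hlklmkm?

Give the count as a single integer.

#0=h has no predecessor
#1=l depends on [0:h]
#2=k depends on [0:h]
#3=l depends on [1:l]
#4=m depends on [3:l]
#5=k depends on [2:k]
#6=m depends on [4:m]
sources: [0:h]
N(rest) = Σ N(rest − s) over sources s of rest; N(one piece) = 1:
  size 1 → [5]=1  [6]=1
  size 2 → [2,5]=1  [4,6]=1  [5,6]=2
  size 3 → [2,5,6]=3  [3,4,6]=1  [4,5,6]=3
  size 4 → [1,3,4,6]=1  [2,4,5,6]=6  [3,4,5,6]=4
  size 5 → [1,3,4,5,6]=5  [2,3,4,5,6]=10
  first=0(h) contributes 15

15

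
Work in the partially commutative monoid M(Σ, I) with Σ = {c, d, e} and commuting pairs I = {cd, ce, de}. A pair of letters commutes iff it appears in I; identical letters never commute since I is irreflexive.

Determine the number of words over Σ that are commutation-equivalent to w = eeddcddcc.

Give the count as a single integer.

1260

#0=e has no predecessor
#1=e depends on [0:e]
#2=d has no predecessor
#3=d depends on [2:d]
#4=c has no predecessor
#5=d depends on [3:d]
#6=d depends on [5:d]
#7=c depends on [4:c]
#8=c depends on [7:c]
sources: [0:e, 2:d, 4:c]
N(rest) = Σ N(rest − s) over sources s of rest; N(one piece) = 1:
  size 1 → [1]=1  [6]=1  [8]=1
  size 2 → [0,1]=1  [1,6]=2  [1,8]=2  [5,6]=1  [6,8]=2  [7,8]=1
  size 3 → [0,1,6]=3  [0,1,8]=3  [1,5,6]=3  [1,6,8]=6  [1,7,8]=3  [3,5,6]=1  [4,7,8]=1  [5,6,8]=3  [6,7,8]=3
  size 4 → [0,1,5,6]=6  [0,1,6,8]=12  [0,1,7,8]=6  [1,3,5,6]=4  [1,4,7,8]=4  [1,5,6,8]=12  [1,6,7,8]=12  [2,3,5,6]=1  [3,5,6,8]=4  [4,6,7,8]=4  [5,6,7,8]=6
  size 5 → [0,1,3,5,6]=10  [0,1,4,7,8]=10  [0,1,5,6,8]=30  [0,1,6,7,8]=30  [1,2,3,5,6]=5  [1,3,5,6,8]=20  [1,4,6,7,8]=20  [1,5,6,7,8]=30  [2,3,5,6,8]=5  [3,5,6,7,8]=10  [4,5,6,7,8]=10
  size 6 → [0,1,2,3,5,6]=15  [0,1,3,5,6,8]=60  [0,1,4,6,7,8]=60  [0,1,5,6,7,8]=90  [1,2,3,5,6,8]=30  [1,3,5,6,7,8]=60  [1,4,5,6,7,8]=60  [2,3,5,6,7,8]=15  [3,4,5,6,7,8]=20
  size 7 → [0,1,2,3,5,6,8]=105  [0,1,3,5,6,7,8]=210  [0,1,4,5,6,7,8]=210  [1,2,3,5,6,7,8]=105  [1,3,4,5,6,7,8]=140  [2,3,4,5,6,7,8]=35
  first=0(e) contributes 280
  first=2(d) contributes 560
  first=4(c) contributes 420
|[w]| = 1260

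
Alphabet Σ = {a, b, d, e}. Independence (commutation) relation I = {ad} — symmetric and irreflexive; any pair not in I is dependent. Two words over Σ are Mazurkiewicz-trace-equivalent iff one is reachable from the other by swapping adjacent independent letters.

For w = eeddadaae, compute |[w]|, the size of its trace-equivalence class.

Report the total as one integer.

20

0(e) covers ∅
1(e) covers 0:e
2(d) covers 1:e
3(d) covers 2:d
4(a) covers 1:e
5(d) covers 3:d
6(a) covers 4:a
7(a) covers 6:a
8(e) covers 5:d, 7:a
floor of heap: 0:e
completions by unplaced set U, small U first (add the entries for U minus each lowest piece of U):
  |U|=1: {8}:1
  |U|=2: {5,8}:1  {7,8}:1
  |U|=3: {3,5,8}:1  {5,7,8}:2  {6,7,8}:1
  |U|=4: {2,3,5,8}:1  {3,5,7,8}:3  {4,6,7,8}:1  {5,6,7,8}:3
  |U|=5: {2,3,5,7,8}:4  {3,5,6,7,8}:6  {4,5,6,7,8}:4
  |U|=6: {2,3,5,6,7,8}:10  {3,4,5,6,7,8}:10
  |U|=7: {2,3,4,5,6,7,8}:20
  start at 0(e): 20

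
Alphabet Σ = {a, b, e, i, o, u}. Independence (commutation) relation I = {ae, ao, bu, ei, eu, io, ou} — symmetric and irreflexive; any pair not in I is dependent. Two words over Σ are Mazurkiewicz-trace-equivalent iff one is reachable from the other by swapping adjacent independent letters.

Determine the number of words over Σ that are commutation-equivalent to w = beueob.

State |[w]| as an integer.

#0=b has no predecessor
#1=e depends on [0:b]
#2=u has no predecessor
#3=e depends on [1:e]
#4=o depends on [3:e]
#5=b depends on [4:o]
sources: [0:b, 2:u]
N(rest) = Σ N(rest − s) over sources s of rest; N(one piece) = 1:
  size 1 → [2]=1  [5]=1
  size 2 → [2,5]=2  [4,5]=1
  size 3 → [2,4,5]=3  [3,4,5]=1
  size 4 → [1,3,4,5]=1  [2,3,4,5]=4
  first=0(b) contributes 5
  first=2(u) contributes 1
|[w]| = 6

6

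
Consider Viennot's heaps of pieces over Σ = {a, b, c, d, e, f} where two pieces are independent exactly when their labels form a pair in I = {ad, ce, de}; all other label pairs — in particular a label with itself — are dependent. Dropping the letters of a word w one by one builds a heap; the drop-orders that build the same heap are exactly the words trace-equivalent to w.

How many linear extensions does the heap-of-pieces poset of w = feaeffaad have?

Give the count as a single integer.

#0=f has no predecessor
#1=e depends on [0:f]
#2=a depends on [1:e]
#3=e depends on [2:a]
#4=f depends on [3:e]
#5=f depends on [4:f]
#6=a depends on [5:f]
#7=a depends on [6:a]
#8=d depends on [5:f]
sources: [0:f]
N(rest) = Σ N(rest − s) over sources s of rest; N(one piece) = 1:
  size 1 → [7]=1  [8]=1
  size 2 → [6,7]=1  [7,8]=2
  size 3 → [6,7,8]=3
  size 4 → [5,6,7,8]=3
  size 5 → [4,5,6,7,8]=3
  size 6 → [3,4,5,6,7,8]=3
  size 7 → [2,3,4,5,6,7,8]=3
  first=0(f) contributes 3

3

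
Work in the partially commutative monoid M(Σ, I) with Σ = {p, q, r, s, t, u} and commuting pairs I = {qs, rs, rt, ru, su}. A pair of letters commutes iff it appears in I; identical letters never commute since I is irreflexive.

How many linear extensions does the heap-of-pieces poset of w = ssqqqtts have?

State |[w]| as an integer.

piece 0:s — minimal
piece 1:s rests on {0:s}
piece 2:q — minimal
piece 3:q rests on {2:q}
piece 4:q rests on {3:q}
piece 5:t rests on {1:s, 4:q}
piece 6:t rests on {5:t}
piece 7:s rests on {6:t}
minimal pieces: {0:s, 2:q}
ways to finish when only these pieces remain (= sum over removing one remaining piece with nothing left below it):
  1 left: {7}→1
  2 left: {6,7}→1
  3 left: {5,6,7}→1
  4 left: {1,5,6,7}→1  {4,5,6,7}→1
  5 left: {0,1,5,6,7}→1  {1,4,5,6,7}→2  {3,4,5,6,7}→1
  6 left: {0,1,4,5,6,7}→3  {1,3,4,5,6,7}→3  {2,3,4,5,6,7}→1
  placing 0:s first → 4 extensions
  placing 2:q first → 6 extensions
total linear extensions = 10

10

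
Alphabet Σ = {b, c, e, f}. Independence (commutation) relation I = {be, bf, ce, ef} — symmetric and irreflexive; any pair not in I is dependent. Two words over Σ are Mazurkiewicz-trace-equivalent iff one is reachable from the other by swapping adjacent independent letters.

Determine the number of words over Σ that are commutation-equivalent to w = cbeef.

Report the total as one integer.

20

piece 0:c — minimal
piece 1:b rests on {0:c}
piece 2:e — minimal
piece 3:e rests on {2:e}
piece 4:f rests on {0:c}
minimal pieces: {0:c, 2:e}
ways to finish when only these pieces remain (= sum over removing one remaining piece with nothing left below it):
  1 left: {1}→1  {3}→1  {4}→1
  2 left: {1,3}→2  {1,4}→2  {2,3}→1  {3,4}→2
  3 left: {0,1,4}→2  {1,2,3}→3  {1,3,4}→6  {2,3,4}→3
  placing 0:c first → 12 extensions
  placing 2:e first → 8 extensions
total linear extensions = 20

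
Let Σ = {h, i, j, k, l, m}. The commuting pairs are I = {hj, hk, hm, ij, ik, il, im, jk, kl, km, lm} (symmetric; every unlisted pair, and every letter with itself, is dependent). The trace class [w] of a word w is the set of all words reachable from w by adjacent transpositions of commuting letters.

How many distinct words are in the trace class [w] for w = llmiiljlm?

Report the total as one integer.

0(l) covers ∅
1(l) covers 0:l
2(m) covers ∅
3(i) covers ∅
4(i) covers 3:i
5(l) covers 1:l
6(j) covers 2:m, 5:l
7(l) covers 6:j
8(m) covers 6:j
floor of heap: 0:l, 2:m, 3:i
completions by unplaced set U, small U first (add the entries for U minus each lowest piece of U):
  |U|=1: {4}:1  {7}:1  {8}:1
  |U|=2: {3,4}:1  {4,7}:2  {4,8}:2  {7,8}:2
  |U|=3: {3,4,7}:3  {3,4,8}:3  {4,7,8}:6  {6,7,8}:2
  |U|=4: {2,6,7,8}:2  {3,4,7,8}:12  {4,6,7,8}:8  {5,6,7,8}:2
  |U|=5: {1,5,6,7,8}:2  {2,4,6,7,8}:10  {2,5,6,7,8}:4  {3,4,6,7,8}:20  {4,5,6,7,8}:10
  |U|=6: {0,1,5,6,7,8}:2  {1,2,5,6,7,8}:6  {1,4,5,6,7,8}:12  {2,3,4,6,7,8}:30  {2,4,5,6,7,8}:24  {3,4,5,6,7,8}:30
  |U|=7: {0,1,2,5,6,7,8}:8  {0,1,4,5,6,7,8}:14  {1,2,4,5,6,7,8}:42  {1,3,4,5,6,7,8}:42  {2,3,4,5,6,7,8}:84
  start at 0(l): 168
  start at 2(m): 56
  start at 3(i): 64
sum over floor = 288

288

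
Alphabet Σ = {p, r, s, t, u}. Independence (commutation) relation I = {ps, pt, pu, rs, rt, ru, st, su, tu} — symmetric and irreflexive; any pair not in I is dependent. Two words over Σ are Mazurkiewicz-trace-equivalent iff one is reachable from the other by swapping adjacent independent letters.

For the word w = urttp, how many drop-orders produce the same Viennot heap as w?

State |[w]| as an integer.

30

#0=u has no predecessor
#1=r has no predecessor
#2=t has no predecessor
#3=t depends on [2:t]
#4=p depends on [1:r]
sources: [0:u, 1:r, 2:t]
N(rest) = Σ N(rest − s) over sources s of rest; N(one piece) = 1:
  size 1 → [0]=1  [3]=1  [4]=1
  size 2 → [0,3]=2  [0,4]=2  [1,4]=1  [2,3]=1  [3,4]=2
  size 3 → [0,1,4]=3  [0,2,3]=3  [0,3,4]=6  [1,3,4]=3  [2,3,4]=3
  first=0(u) contributes 6
  first=1(r) contributes 12
  first=2(t) contributes 12
|[w]| = 30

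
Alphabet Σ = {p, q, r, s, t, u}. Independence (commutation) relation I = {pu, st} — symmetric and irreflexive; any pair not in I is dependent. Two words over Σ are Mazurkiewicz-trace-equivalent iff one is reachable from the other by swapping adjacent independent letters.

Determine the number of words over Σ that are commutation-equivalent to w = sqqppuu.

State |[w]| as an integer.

0(s) covers ∅
1(q) covers 0:s
2(q) covers 1:q
3(p) covers 2:q
4(p) covers 3:p
5(u) covers 2:q
6(u) covers 5:u
floor of heap: 0:s
completions by unplaced set U, small U first (add the entries for U minus each lowest piece of U):
  |U|=1: {4}:1  {6}:1
  |U|=2: {3,4}:1  {4,6}:2  {5,6}:1
  |U|=3: {3,4,6}:3  {4,5,6}:3
  |U|=4: {3,4,5,6}:6
  |U|=5: {2,3,4,5,6}:6
  start at 0(s): 6

6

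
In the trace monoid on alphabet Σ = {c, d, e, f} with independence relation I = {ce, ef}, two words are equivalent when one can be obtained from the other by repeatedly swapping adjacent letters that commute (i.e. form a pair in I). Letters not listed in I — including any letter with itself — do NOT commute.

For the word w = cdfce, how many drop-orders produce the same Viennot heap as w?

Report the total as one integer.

3

#0=c has no predecessor
#1=d depends on [0:c]
#2=f depends on [1:d]
#3=c depends on [2:f]
#4=e depends on [1:d]
sources: [0:c]
N(rest) = Σ N(rest − s) over sources s of rest; N(one piece) = 1:
  size 1 → [3]=1  [4]=1
  size 2 → [2,3]=1  [3,4]=2
  size 3 → [2,3,4]=3
  first=0(c) contributes 3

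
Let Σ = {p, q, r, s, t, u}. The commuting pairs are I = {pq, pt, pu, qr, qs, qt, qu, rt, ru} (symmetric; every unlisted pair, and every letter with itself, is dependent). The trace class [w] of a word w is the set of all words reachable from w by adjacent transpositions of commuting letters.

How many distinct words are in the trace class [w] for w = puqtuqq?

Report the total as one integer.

piece 0:p — minimal
piece 1:u — minimal
piece 2:q — minimal
piece 3:t rests on {1:u}
piece 4:u rests on {3:t}
piece 5:q rests on {2:q}
piece 6:q rests on {5:q}
minimal pieces: {0:p, 1:u, 2:q}
ways to finish when only these pieces remain (= sum over removing one remaining piece with nothing left below it):
  1 left: {0}→1  {4}→1  {6}→1
  2 left: {0,4}→2  {0,6}→2  {3,4}→1  {4,6}→2  {5,6}→1
  3 left: {0,3,4}→3  {0,4,6}→6  {0,5,6}→3  {1,3,4}→1  {2,5,6}→1  {3,4,6}→3  {4,5,6}→3
  4 left: {0,1,3,4}→4  {0,2,5,6}→4  {0,3,4,6}→12  {0,4,5,6}→12  {1,3,4,6}→4  {2,4,5,6}→4  {3,4,5,6}→6
  5 left: {0,1,3,4,6}→20  {0,2,4,5,6}→20  {0,3,4,5,6}→30  {1,3,4,5,6}→10  {2,3,4,5,6}→10
  placing 0:p first → 20 extensions
  placing 1:u first → 60 extensions
  placing 2:q first → 60 extensions
total linear extensions = 140

140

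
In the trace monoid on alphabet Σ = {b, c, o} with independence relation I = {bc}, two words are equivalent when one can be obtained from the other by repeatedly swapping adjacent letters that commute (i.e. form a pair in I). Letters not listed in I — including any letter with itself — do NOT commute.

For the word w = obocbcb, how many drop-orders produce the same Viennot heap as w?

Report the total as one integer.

6

piece 0:o — minimal
piece 1:b rests on {0:o}
piece 2:o rests on {1:b}
piece 3:c rests on {2:o}
piece 4:b rests on {2:o}
piece 5:c rests on {3:c}
piece 6:b rests on {4:b}
minimal pieces: {0:o}
ways to finish when only these pieces remain (= sum over removing one remaining piece with nothing left below it):
  1 left: {5}→1  {6}→1
  2 left: {3,5}→1  {4,6}→1  {5,6}→2
  3 left: {3,5,6}→3  {4,5,6}→3
  4 left: {3,4,5,6}→6
  5 left: {2,3,4,5,6}→6
  placing 0:o first → 6 extensions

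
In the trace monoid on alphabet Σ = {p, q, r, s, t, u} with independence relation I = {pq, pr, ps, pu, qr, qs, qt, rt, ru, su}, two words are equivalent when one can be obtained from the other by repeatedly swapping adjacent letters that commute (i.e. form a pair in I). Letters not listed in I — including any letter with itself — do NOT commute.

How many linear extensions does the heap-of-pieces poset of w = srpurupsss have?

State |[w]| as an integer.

1260

piece 0:s — minimal
piece 1:r rests on {0:s}
piece 2:p — minimal
piece 3:u — minimal
piece 4:r rests on {1:r}
piece 5:u rests on {3:u}
piece 6:p rests on {2:p}
piece 7:s rests on {4:r}
piece 8:s rests on {7:s}
piece 9:s rests on {8:s}
minimal pieces: {0:s, 2:p, 3:u}
ways to finish when only these pieces remain (= sum over removing one remaining piece with nothing left below it):
  1 left: {5}→1  {6}→1  {9}→1
  2 left: {2,6}→1  {3,5}→1  {5,6}→2  {5,9}→2  {6,9}→2  {8,9}→1
  3 left: {2,5,6}→3  {2,6,9}→3  {3,5,6}→3  {3,5,9}→3  {5,6,9}→6  {5,8,9}→3  {6,8,9}→3  {7,8,9}→1
  4 left: {2,3,5,6}→6  {2,5,6,9}→12  {2,6,8,9}→6  {3,5,6,9}→12  {3,5,8,9}→6  {4,7,8,9}→1  {5,6,8,9}→12  {5,7,8,9}→4  {6,7,8,9}→4
  5 left: {1,4,7,8,9}→1  {2,3,5,6,9}→30  {2,5,6,8,9}→30  {2,6,7,8,9}→10  {3,5,6,8,9}→30  {3,5,7,8,9}→10  {4,5,7,8,9}→5  {4,6,7,8,9}→5  {5,6,7,8,9}→20
  6 left: {0,1,4,7,8,9}→1  {1,4,5,7,8,9}→6  {1,4,6,7,8,9}→6  {2,3,5,6,8,9}→90  {2,4,6,7,8,9}→15  {2,5,6,7,8,9}→60  {3,4,5,7,8,9}→15  {3,5,6,7,8,9}→60  {4,5,6,7,8,9}→30
  7 left: {0,1,4,5,7,8,9}→7  {0,1,4,6,7,8,9}→7  {1,2,4,6,7,8,9}→21  {1,3,4,5,7,8,9}→21  {1,4,5,6,7,8,9}→42  {2,3,5,6,7,8,9}→210  {2,4,5,6,7,8,9}→105  {3,4,5,6,7,8,9}→105
  8 left: {0,1,2,4,6,7,8,9}→28  {0,1,3,4,5,7,8,9}→28  {0,1,4,5,6,7,8,9}→56  {1,2,4,5,6,7,8,9}→168  {1,3,4,5,6,7,8,9}→168  {2,3,4,5,6,7,8,9}→420
  placing 0:s first → 756 extensions
  placing 2:p first → 252 extensions
  placing 3:u first → 252 extensions
total linear extensions = 1260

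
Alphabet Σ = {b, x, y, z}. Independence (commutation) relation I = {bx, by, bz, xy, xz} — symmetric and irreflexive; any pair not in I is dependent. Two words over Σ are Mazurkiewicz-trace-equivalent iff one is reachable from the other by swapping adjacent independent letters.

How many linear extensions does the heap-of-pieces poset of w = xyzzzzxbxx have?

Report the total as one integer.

#0=x has no predecessor
#1=y has no predecessor
#2=z depends on [1:y]
#3=z depends on [2:z]
#4=z depends on [3:z]
#5=z depends on [4:z]
#6=x depends on [0:x]
#7=b has no predecessor
#8=x depends on [6:x]
#9=x depends on [8:x]
sources: [0:x, 1:y, 7:b]
N(rest) = Σ N(rest − s) over sources s of rest; N(one piece) = 1:
  size 1 → [5]=1  [7]=1  [9]=1
  size 2 → [4,5]=1  [5,7]=2  [5,9]=2  [7,9]=2  [8,9]=1
  size 3 → [3,4,5]=1  [4,5,7]=3  [4,5,9]=3  [5,7,9]=6  [5,8,9]=3  [6,8,9]=1  [7,8,9]=3
  size 4 → [0,6,8,9]=1  [2,3,4,5]=1  [3,4,5,7]=4  [3,4,5,9]=4  [4,5,7,9]=12  [4,5,8,9]=6  [5,6,8,9]=4  [5,7,8,9]=12  [6,7,8,9]=4
  size 5 → [0,5,6,8,9]=5  [0,6,7,8,9]=5  [1,2,3,4,5]=1  [2,3,4,5,7]=5  [2,3,4,5,9]=5  [3,4,5,7,9]=20  [3,4,5,8,9]=10  [4,5,6,8,9]=10  [4,5,7,8,9]=30  [5,6,7,8,9]=20
  size 6 → [0,4,5,6,8,9]=15  [0,5,6,7,8,9]=30  [1,2,3,4,5,7]=6  [1,2,3,4,5,9]=6  [2,3,4,5,7,9]=30  [2,3,4,5,8,9]=15  [3,4,5,6,8,9]=20  [3,4,5,7,8,9]=60  [4,5,6,7,8,9]=60
  size 7 → [0,3,4,5,6,8,9]=35  [0,4,5,6,7,8,9]=105  [1,2,3,4,5,7,9]=42  [1,2,3,4,5,8,9]=21  [2,3,4,5,6,8,9]=35  [2,3,4,5,7,8,9]=105  [3,4,5,6,7,8,9]=140
  size 8 → [0,2,3,4,5,6,8,9]=70  [0,3,4,5,6,7,8,9]=280  [1,2,3,4,5,6,8,9]=56  [1,2,3,4,5,7,8,9]=168  [2,3,4,5,6,7,8,9]=280
  first=0(x) contributes 504
  first=1(y) contributes 630
  first=7(b) contributes 126
|[w]| = 1260

1260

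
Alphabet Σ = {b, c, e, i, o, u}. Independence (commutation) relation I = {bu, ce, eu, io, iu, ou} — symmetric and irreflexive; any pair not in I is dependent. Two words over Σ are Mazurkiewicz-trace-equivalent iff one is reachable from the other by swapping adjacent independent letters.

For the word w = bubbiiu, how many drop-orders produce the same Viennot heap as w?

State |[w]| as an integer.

0(b) covers ∅
1(u) covers ∅
2(b) covers 0:b
3(b) covers 2:b
4(i) covers 3:b
5(i) covers 4:i
6(u) covers 1:u
floor of heap: 0:b, 1:u
completions by unplaced set U, small U first (add the entries for U minus each lowest piece of U):
  |U|=1: {5}:1  {6}:1
  |U|=2: {1,6}:1  {4,5}:1  {5,6}:2
  |U|=3: {1,5,6}:3  {3,4,5}:1  {4,5,6}:3
  |U|=4: {1,4,5,6}:6  {2,3,4,5}:1  {3,4,5,6}:4
  |U|=5: {0,2,3,4,5}:1  {1,3,4,5,6}:10  {2,3,4,5,6}:5
  start at 0(b): 15
  start at 1(u): 6
sum over floor = 21

21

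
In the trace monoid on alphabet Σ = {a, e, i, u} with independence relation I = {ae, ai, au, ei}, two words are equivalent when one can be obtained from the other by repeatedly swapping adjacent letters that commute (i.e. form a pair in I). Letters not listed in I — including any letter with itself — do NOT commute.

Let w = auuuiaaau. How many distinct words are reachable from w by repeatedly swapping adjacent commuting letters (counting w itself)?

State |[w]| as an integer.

piece 0:a — minimal
piece 1:u — minimal
piece 2:u rests on {1:u}
piece 3:u rests on {2:u}
piece 4:i rests on {3:u}
piece 5:a rests on {0:a}
piece 6:a rests on {5:a}
piece 7:a rests on {6:a}
piece 8:u rests on {4:i}
minimal pieces: {0:a, 1:u}
ways to finish when only these pieces remain (= sum over removing one remaining piece with nothing left below it):
  1 left: {7}→1  {8}→1
  2 left: {4,8}→1  {6,7}→1  {7,8}→2
  3 left: {3,4,8}→1  {4,7,8}→3  {5,6,7}→1  {6,7,8}→3
  4 left: {0,5,6,7}→1  {2,3,4,8}→1  {3,4,7,8}→4  {4,6,7,8}→6  {5,6,7,8}→4
  5 left: {0,5,6,7,8}→5  {1,2,3,4,8}→1  {2,3,4,7,8}→5  {3,4,6,7,8}→10  {4,5,6,7,8}→10
  6 left: {0,4,5,6,7,8}→15  {1,2,3,4,7,8}→6  {2,3,4,6,7,8}→15  {3,4,5,6,7,8}→20
  7 left: {0,3,4,5,6,7,8}→35  {1,2,3,4,6,7,8}→21  {2,3,4,5,6,7,8}→35
  placing 0:a first → 56 extensions
  placing 1:u first → 70 extensions
total linear extensions = 126

126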